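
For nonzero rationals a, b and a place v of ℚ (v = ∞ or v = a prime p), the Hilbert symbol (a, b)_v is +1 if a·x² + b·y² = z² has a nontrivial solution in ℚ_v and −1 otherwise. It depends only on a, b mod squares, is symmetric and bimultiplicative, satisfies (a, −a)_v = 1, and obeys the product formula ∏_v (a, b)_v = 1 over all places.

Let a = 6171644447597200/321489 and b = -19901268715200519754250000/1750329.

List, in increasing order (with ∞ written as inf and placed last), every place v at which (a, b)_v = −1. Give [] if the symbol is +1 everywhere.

Mod squares: a ≡ 817, b ≡ -4433. Check v ∈ {∞, 2, 3, 5, 7, 11, 13, 19, 31, 37, 43}.
v=43: a=43^1·(≡34), b=43^2·(≡30) mod 43; (34|43)=-1, (30|43)=-1; (−1)^{1·2·21}·(-1)^2·(-1)^1 = -1.
v=19: a=19^1·(≡11), b=19^2·(≡18) mod 19; (11|19)=+1, (18|19)=-1; (−1)^{1·2·9}·(+1)^2·(-1)^1 = -1.
v=2: v_2(a)=4, v_2(b)=4; units ≡ 1, 7 (mod 8); ε·ε+αω+βω = 0·1+4·0+4·0 ≡ 0  ⇒  (a,b)_2 = +1.
v=13: a=13^2·(≡2), b=13^3·(≡1) mod 13; (2|13)=-1, (1|13)=+1; (−1)^{2·3·6}·(-1)^3·(+1)^2 = -1.
v=31: a=31^4·(≡24), b=31^3·(≡13) mod 31; (24|31)=-1, (13|31)=-1; (−1)^{4·3·15}·(-1)^3·(-1)^4 = -1.
v=3: a=3^-8·(≡1), b=3^-6·(≡1) mod 3; (1|3)=+1, (1|3)=+1; (−1)^{-8·-6·1}·(+1)^-6·(+1)^-8 = +1.
v=7: a=7^-2·(≡6), b=7^-4·(≡3) mod 7; (6|7)=-1, (3|7)=-1; (−1)^{-2·-4·3}·(-1)^-4·(-1)^-2 = +1.
v=37: a=37^0·(≡11), b=37^2·(≡27) mod 37; (11|37)=+1, (27|37)=+1; (−1)^{0·2·18}·(+1)^2·(+1)^0 = +1.
v=11: a=11^2·(≡3), b=11^3·(≡3) mod 11; (3|11)=+1, (3|11)=+1; (−1)^{2·3·5}·(+1)^3·(+1)^2 = +1.
v=5: a=5^2·(≡2), b=5^6·(≡2) mod 5; (2|5)=-1, (2|5)=-1; (−1)^{2·6·2}·(-1)^6·(-1)^2 = +1.
v=∞: 817 > 0 and -4433 < 0  ⇒  (a,b)_∞ = +1.
(817, -4433 / ℚ) ramifies at {13, 19, 31, 43}: a division algebra.

[13, 19, 31, 43]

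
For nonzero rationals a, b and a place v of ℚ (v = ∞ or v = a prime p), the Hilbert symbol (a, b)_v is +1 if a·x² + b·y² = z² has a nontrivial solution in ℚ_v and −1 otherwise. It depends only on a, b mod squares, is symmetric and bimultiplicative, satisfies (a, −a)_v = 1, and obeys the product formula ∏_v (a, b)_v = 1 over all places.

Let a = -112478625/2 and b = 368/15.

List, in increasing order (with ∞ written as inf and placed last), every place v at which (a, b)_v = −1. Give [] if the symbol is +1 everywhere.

(a, b) ≡ (-210, 345) mod (ℚ^×)²; places V = {2, 3, 5, 7, 23, ∞}.
(a,b)_5: α=3, u≡3; β=-1, v≡1 (mod 5); (3|5)=-1, (1|5)=+1; sign (−1)^0·-1^-1·+1^3 = -1.
(a,b)_3: α=5, u≡2; β=-1, v≡1 (mod 3); (2|3)=-1, (1|3)=+1; sign (−1)^1·-1^-1·+1^5 = +1.
(a,b)_7: α=1, u≡3; β=0, v≡4 (mod 7); (3|7)=-1, (4|7)=+1; sign (−1)^0·-1^0·+1^1 = +1.
(a,b)_∞: sgn(-210)=−, sgn(345)=+, so +1.
(a,b)_2: α=-1, β=4; u≡7, v≡1 (mod 8); ε(u)ε(v)=1·0, αω(v)=-1·0, βω(u)=4·0; sum ≡ 0  ⇒  +1.
(a,b)_23: α=2, u≡5; β=1, v≡21 (mod 23); (5|23)=-1, (21|23)=-1; sign (−1)^0·-1^1·-1^2 = -1.
|Ram(-210, 345)| = 2, even; anisotropic at {5, 23}.

[5, 23]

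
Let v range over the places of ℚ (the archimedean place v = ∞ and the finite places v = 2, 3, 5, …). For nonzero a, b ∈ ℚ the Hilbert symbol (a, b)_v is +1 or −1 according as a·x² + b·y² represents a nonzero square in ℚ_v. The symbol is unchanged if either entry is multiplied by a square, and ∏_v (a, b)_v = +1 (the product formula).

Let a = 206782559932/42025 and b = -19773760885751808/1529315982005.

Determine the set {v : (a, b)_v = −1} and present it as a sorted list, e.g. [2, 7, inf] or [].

[5, 19]

(a, b) ≡ (247, -41990) mod (ℚ^×)²; places V = {2, 3, 5, 7, 13, 17, 19, 23, 37, 41, 47, ∞}.
(a,b)_41: α=-2, u≡32; β=-4, v≡22 (mod 41); (32|41)=+1, (22|41)=-1; sign (−1)^0·+1^-4·-1^-2 = +1.
(a,b)_5: α=-2, u≡2; β=-1, v≡2 (mod 5); (2|5)=-1, (2|5)=-1; sign (−1)^0·-1^-1·-1^-2 = -1.
(a,b)_13: α=1, u≡2; β=1, v≡2 (mod 13); (2|13)=-1, (2|13)=-1; sign (−1)^0·-1^1·-1^1 = +1.
(a,b)_2: α=2, β=19; u≡7, v≡5 (mod 8); ε(u)ε(v)=1·0, αω(v)=2·1, βω(u)=19·0; sum ≡ 0  ⇒  +1.
(a,b)_47: α=0, u≡25; β=-2, v≡14 (mod 47); (25|47)=+1, (14|47)=+1; sign (−1)^0·+1^-2·+1^0 = +1.
(a,b)_7: α=0, u≡1; β=-2, v≡5 (mod 7); (1|7)=+1, (5|7)=-1; sign (−1)^0·+1^-2·-1^0 = +1.
(a,b)_23: α=2, u≡7; β=0, v≡13 (mod 23); (7|23)=-1, (13|23)=+1; sign (−1)^0·-1^0·+1^2 = +1.
(a,b)_17: α=2, u≡2; β=1, v≡6 (mod 17); (2|17)=+1, (6|17)=-1; sign (−1)^0·+1^1·-1^2 = +1.
(a,b)_19: α=1, u≡18; β=1, v≡12 (mod 19); (18|19)=-1, (12|19)=-1; sign (−1)^1·-1^1·-1^1 = -1.
(a,b)_37: α=2, u≡27; β=2, v≡13 (mod 37); (27|37)=+1, (13|37)=-1; sign (−1)^0·+1^2·-1^2 = +1.
(a,b)_3: α=0, u≡1; β=8, v≡1 (mod 3); (1|3)=+1, (1|3)=+1; sign (−1)^0·+1^8·+1^0 = +1.
(a,b)_∞: sgn(247)=+, sgn(-41990)=−, so +1.
(247, -41990 / ℚ) ramifies at {5, 19}: a division algebra.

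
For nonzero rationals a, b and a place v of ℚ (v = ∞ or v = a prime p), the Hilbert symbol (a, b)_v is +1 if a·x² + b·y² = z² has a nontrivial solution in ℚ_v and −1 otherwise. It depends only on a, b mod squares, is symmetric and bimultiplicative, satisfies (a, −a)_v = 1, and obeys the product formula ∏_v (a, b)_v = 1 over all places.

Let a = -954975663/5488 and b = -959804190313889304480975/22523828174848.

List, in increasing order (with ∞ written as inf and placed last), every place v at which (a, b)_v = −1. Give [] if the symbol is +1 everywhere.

(a, b) ≡ (-156009, -9177) mod (ℚ^×)²; places V = {2, 3, 5, 7, 11, 13, 17, 19, 23, ∞}.
(a,b)_11: α=0, u≡4; β=-2, v≡7 (mod 11); (4|11)=+1, (7|11)=-1; sign (−1)^0·+1^-2·-1^0 = +1.
(a,b)_17: α=1, u≡6; β=4, v≡3 (mod 17); (6|17)=-1, (3|17)=-1; sign (−1)^0·-1^4·-1^1 = -1.
(a,b)_13: α=0, u≡4; β=-2, v≡9 (mod 13); (4|13)=+1, (9|13)=+1; sign (−1)^0·+1^-2·+1^0 = +1.
(a,b)_2: α=-4, β=-16; u≡7, v≡7 (mod 8); ε(u)ε(v)=1·1, αω(v)=-4·0, βω(u)=-16·0; sum ≡ 1  ⇒  -1.
(a,b)_19: α=1, u≡6; β=3, v≡7 (mod 19); (6|19)=+1, (7|19)=+1; sign (−1)^1·+1^3·+1^1 = -1.
(a,b)_3: α=5, u≡2; β=9, v≡1 (mod 3); (2|3)=-1, (1|3)=+1; sign (−1)^1·-1^9·+1^5 = +1.
(a,b)_5: α=0, u≡4; β=2, v≡2 (mod 5); (4|5)=+1, (2|5)=-1; sign (−1)^0·+1^2·-1^0 = +1.
(a,b)_23: α=3, u≡4; β=7, v≡21 (mod 23); (4|23)=+1, (21|23)=-1; sign (−1)^1·+1^7·-1^3 = +1.
(a,b)_∞: sgn(-156009)=−, sgn(-9177)=−, so -1.
(a,b)_7: α=-3, u≡1; β=-5, v≡6 (mod 7); (1|7)=+1, (6|7)=-1; sign (−1)^1·+1^-5·-1^-3 = +1.
Ram(-156009, -9177) = {2, 17, 19, ∞}; no ℚ_2-point on the conic.

[2, 17, 19, inf]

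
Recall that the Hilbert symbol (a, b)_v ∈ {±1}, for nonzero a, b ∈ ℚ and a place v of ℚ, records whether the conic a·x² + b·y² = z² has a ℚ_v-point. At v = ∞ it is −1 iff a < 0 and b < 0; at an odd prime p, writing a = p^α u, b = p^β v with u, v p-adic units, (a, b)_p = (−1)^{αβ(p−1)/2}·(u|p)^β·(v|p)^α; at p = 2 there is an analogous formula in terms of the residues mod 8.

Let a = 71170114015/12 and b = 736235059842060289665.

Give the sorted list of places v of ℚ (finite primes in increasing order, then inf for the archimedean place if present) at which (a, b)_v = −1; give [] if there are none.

(a, b) ≡ (922845, 103785) mod (ℚ^×)²; places V = {2, 3, 5, 7, 11, 13, 17, 37, 47, ∞}.
(a,b)_5: α=1, u≡4; β=1, v≡3 (mod 5); (4|5)=+1, (3|5)=-1; sign (−1)^0·+1^1·-1^1 = -1.
(a,b)_11: α=1, u≡5; β=3, v≡6 (mod 11); (5|11)=+1, (6|11)=-1; sign (−1)^1·+1^3·-1^1 = +1.
(a,b)_47: α=1, u≡27; β=2, v≡37 (mod 47); (27|47)=+1, (37|47)=+1; sign (−1)^0·+1^2·+1^1 = +1.
(a,b)_37: α=2, u≡4; β=5, v≡33 (mod 37); (4|37)=+1, (33|37)=+1; sign (−1)^0·+1^5·+1^2 = +1.
(a,b)_7: α=1, u≡2; β=2, v≡5 (mod 7); (2|7)=+1, (5|7)=-1; sign (−1)^0·+1^2·-1^1 = -1.
(a,b)_2: α=-2, β=0; u≡5, v≡1 (mod 8); ε(u)ε(v)=0·0, αω(v)=-2·0, βω(u)=0·1; sum ≡ 0  ⇒  +1.
(a,b)_17: α=1, u≡16; β=3, v≡2 (mod 17); (16|17)=+1, (2|17)=+1; sign (−1)^0·+1^3·+1^1 = +1.
(a,b)_∞: sgn(922845)=+, sgn(103785)=+, so +1.
(a,b)_3: α=-1, u≡1; β=1, v≡2 (mod 3); (1|3)=+1, (2|3)=-1; sign (−1)^1·+1^1·-1^-1 = +1.
(a,b)_13: α=2, u≡3; β=0, v≡11 (mod 13); (3|13)=+1, (11|13)=-1; sign (−1)^0·+1^0·-1^2 = +1.
|Ram(922845, 103785)| = 2, even; anisotropic at {5, 7}.

[5, 7]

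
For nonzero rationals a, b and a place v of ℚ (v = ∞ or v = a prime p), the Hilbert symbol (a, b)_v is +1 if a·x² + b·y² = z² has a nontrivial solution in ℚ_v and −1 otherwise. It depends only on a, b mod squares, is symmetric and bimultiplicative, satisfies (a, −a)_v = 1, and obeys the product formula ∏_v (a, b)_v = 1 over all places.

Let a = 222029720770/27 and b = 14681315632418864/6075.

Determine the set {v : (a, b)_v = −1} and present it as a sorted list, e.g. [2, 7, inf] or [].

Mod squares: a ≡ 390, b ≡ 33. Check v ∈ {∞, 2, 3, 5, 11, 13, 17}.
v=2: v_2(a)=1, v_2(b)=4; units ≡ 3, 1 (mod 8); ε·ε+αω+βω = 1·0+1·0+4·1 ≡ 0  ⇒  (a,b)_2 = +1.
v=17: a=17^4·(≡8), b=17^6·(≡2) mod 17; (8|17)=+1, (2|17)=+1; (−1)^{4·6·8}·(+1)^6·(+1)^4 = +1.
v=∞: 390 > 0 and 33 > 0  ⇒  (a,b)_∞ = +1.
v=11: a=11^2·(≡1), b=11^3·(≡5) mod 11; (1|11)=+1, (5|11)=+1; (−1)^{2·3·5}·(+1)^3·(+1)^2 = +1.
v=13: a=13^3·(≡9), b=13^4·(≡7) mod 13; (9|13)=+1, (7|13)=-1; (−1)^{3·4·6}·(+1)^4·(-1)^3 = -1.
v=5: a=5^1·(≡2), b=5^-2·(≡3) mod 5; (2|5)=-1, (3|5)=-1; (−1)^{1·-2·2}·(-1)^-2·(-1)^1 = -1.
v=3: a=3^-3·(≡1), b=3^-5·(≡2) mod 3; (1|3)=+1, (2|3)=-1; (−1)^{-3·-5·1}·(+1)^-5·(-1)^-3 = +1.
Ram(390, 33) = {5, 13}; no ℚ_5-point on the conic.

[5, 13]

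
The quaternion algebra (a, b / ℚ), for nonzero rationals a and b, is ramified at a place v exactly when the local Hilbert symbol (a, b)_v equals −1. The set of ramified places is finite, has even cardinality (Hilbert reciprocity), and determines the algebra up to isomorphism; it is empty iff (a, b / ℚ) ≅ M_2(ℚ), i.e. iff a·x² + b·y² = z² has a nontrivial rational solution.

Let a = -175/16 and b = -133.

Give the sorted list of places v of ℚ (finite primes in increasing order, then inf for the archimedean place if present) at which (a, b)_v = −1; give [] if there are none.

[19, inf]

(a, b) ≡ (-7, -133) mod (ℚ^×)²; places V = {2, 5, 7, 19, ∞}.
(a,b)_7: α=1, u≡5; β=1, v≡2 (mod 7); (5|7)=-1, (2|7)=+1; sign (−1)^1·-1^1·+1^1 = +1.
(a,b)_∞: sgn(-7)=−, sgn(-133)=−, so -1.
(a,b)_2: α=-4, β=0; u≡1, v≡3 (mod 8); ε(u)ε(v)=0·1, αω(v)=-4·1, βω(u)=0·0; sum ≡ 0  ⇒  +1.
(a,b)_19: α=0, u≡14; β=1, v≡12 (mod 19); (14|19)=-1, (12|19)=-1; sign (−1)^0·-1^1·-1^0 = -1.
(a,b)_5: α=2, u≡3; β=0, v≡2 (mod 5); (3|5)=-1, (2|5)=-1; sign (−1)^0·-1^0·-1^2 = +1.
(-7, -133 / ℚ) ramifies at {19, ∞}: a division algebra.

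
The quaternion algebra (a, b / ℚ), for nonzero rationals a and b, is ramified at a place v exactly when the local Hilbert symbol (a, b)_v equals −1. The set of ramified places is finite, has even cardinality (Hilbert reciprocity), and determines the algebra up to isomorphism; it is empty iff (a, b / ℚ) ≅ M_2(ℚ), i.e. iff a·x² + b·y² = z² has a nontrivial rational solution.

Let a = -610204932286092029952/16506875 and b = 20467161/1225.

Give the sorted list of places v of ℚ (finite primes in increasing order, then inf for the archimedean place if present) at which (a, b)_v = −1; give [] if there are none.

(a, b) ≡ (-4433, 252681) mod (ℚ^×)²; places V = {2, 3, 5, 7, 11, 13, 19, 31, ∞}.
(a,b)_2: α=12, β=0; u≡7, v≡1 (mod 8); ε(u)ε(v)=1·0, αω(v)=12·0, βω(u)=0·0; sum ≡ 0  ⇒  +1.
(a,b)_7: α=-4, u≡5; β=-2, v≡2 (mod 7); (5|7)=-1, (2|7)=+1; sign (−1)^0·-1^-2·+1^-4 = +1.
(a,b)_13: α=3, u≡12; β=1, v≡2 (mod 13); (12|13)=+1, (2|13)=-1; sign (−1)^0·+1^1·-1^3 = -1.
(a,b)_5: α=-4, u≡3; β=-2, v≡4 (mod 5); (3|5)=-1, (4|5)=+1; sign (−1)^0·-1^-2·+1^-4 = +1.
(a,b)_31: α=5, u≡22; β=1, v≡17 (mod 31); (22|31)=-1, (17|31)=-1; sign (−1)^1·-1^1·-1^5 = -1.
(a,b)_∞: sgn(-4433)=−, sgn(252681)=+, so +1.
(a,b)_3: α=8, u≡1; β=5, v≡2 (mod 3); (1|3)=+1, (2|3)=-1; sign (−1)^0·+1^5·-1^8 = +1.
(a,b)_11: α=-1, u≡9; β=1, v≡3 (mod 11); (9|11)=+1, (3|11)=+1; sign (−1)^1·+1^1·+1^-1 = -1.
(a,b)_19: α=2, u≡14; β=1, v≡10 (mod 19); (14|19)=-1, (10|19)=-1; sign (−1)^0·-1^1·-1^2 = -1.
Ram(-4433, 252681) = {11, 13, 19, 31}; no ℚ_11-point on the conic.

[11, 13, 19, 31]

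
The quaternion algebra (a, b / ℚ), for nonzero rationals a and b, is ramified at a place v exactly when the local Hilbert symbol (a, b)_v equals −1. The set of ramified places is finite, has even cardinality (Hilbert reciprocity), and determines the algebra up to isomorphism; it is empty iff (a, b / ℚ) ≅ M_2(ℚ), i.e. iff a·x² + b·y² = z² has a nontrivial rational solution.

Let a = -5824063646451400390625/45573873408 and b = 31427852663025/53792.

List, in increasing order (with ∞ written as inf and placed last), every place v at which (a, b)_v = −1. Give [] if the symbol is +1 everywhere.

[5, 13]

Mod squares: a ≡ -455, b ≡ 2. Check v ∈ {∞, 2, 3, 5, 7, 13, 23, 37, 41}.
v=37: a=37^6·(≡34), b=37^4·(≡13) mod 37; (34|37)=+1, (13|37)=-1; (−1)^{6·4·18}·(+1)^4·(-1)^6 = +1.
v=7: a=7^-1·(≡3), b=7^2·(≡1) mod 7; (3|7)=-1, (1|7)=+1; (−1)^{-1·2·3}·(-1)^2·(+1)^-1 = +1.
v=13: a=13^3·(≡10), b=13^2·(≡6) mod 13; (10|13)=+1, (6|13)=-1; (−1)^{3·2·6}·(+1)^2·(-1)^3 = -1.
v=2: v_2(a)=-8, v_2(b)=-5; units ≡ 1, 1 (mod 8); ε·ε+αω+βω = 0·0+-8·0+-5·0 ≡ 0  ⇒  (a,b)_2 = +1.
v=3: a=3^-2·(≡1), b=3^4·(≡2) mod 3; (1|3)=+1, (2|3)=-1; (−1)^{-2·4·1}·(+1)^4·(-1)^-2 = +1.
v=41: a=41^-4·(≡33), b=41^-2·(≡36) mod 41; (33|41)=+1, (36|41)=+1; (−1)^{-4·-2·20}·(+1)^-2·(+1)^-4 = +1.
v=∞: -455 < 0 and 2 > 0  ⇒  (a,b)_∞ = +1.
v=5: a=5^9·(≡1), b=5^2·(≡3) mod 5; (1|5)=+1, (3|5)=-1; (−1)^{9·2·2}·(+1)^2·(-1)^9 = -1.
v=23: a=23^2·(≡17), b=23^0·(≡8) mod 23; (17|23)=-1, (8|23)=+1; (−1)^{2·0·11}·(-1)^0·(+1)^2 = +1.
Ram(-455, 2) = {5, 13}; no ℚ_5-point on the conic.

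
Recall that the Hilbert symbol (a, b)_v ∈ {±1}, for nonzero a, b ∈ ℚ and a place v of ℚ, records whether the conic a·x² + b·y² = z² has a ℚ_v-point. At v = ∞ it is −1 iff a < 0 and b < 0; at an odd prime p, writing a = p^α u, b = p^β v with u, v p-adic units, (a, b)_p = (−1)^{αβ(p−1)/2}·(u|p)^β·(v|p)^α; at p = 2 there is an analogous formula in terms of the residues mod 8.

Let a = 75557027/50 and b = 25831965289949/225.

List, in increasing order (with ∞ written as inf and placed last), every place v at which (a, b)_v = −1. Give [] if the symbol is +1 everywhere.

[2, 17]

(a, b) ≡ (3094, 221) mod (ℚ^×)²; places V = {2, 3, 5, 7, 13, 17, ∞}.
(a,b)_2: α=-1, β=0; u≡3, v≡5 (mod 8); ε(u)ε(v)=1·0, αω(v)=-1·1, βω(u)=0·1; sum ≡ 1  ⇒  -1.
(a,b)_7: α=1, u≡1; β=2, v≡2 (mod 7); (1|7)=+1, (2|7)=+1; sign (−1)^0·+1^2·+1^1 = +1.
(a,b)_∞: sgn(3094)=+, sgn(221)=+, so +1.
(a,b)_17: α=3, u≡6; β=5, v≡2 (mod 17); (6|17)=-1, (2|17)=+1; sign (−1)^0·-1^5·+1^3 = -1.
(a,b)_3: α=0, u≡1; β=-2, v≡2 (mod 3); (1|3)=+1, (2|3)=-1; sign (−1)^0·+1^-2·-1^0 = +1.
(a,b)_5: α=-2, u≡1; β=-2, v≡1 (mod 5); (1|5)=+1, (1|5)=+1; sign (−1)^0·+1^-2·+1^-2 = +1.
(a,b)_13: α=3, u≡10; β=5, v≡12 (mod 13); (10|13)=+1, (12|13)=+1; sign (−1)^0·+1^5·+1^3 = +1.
(3094, 221 / ℚ) ramifies at {2, 17}: a division algebra.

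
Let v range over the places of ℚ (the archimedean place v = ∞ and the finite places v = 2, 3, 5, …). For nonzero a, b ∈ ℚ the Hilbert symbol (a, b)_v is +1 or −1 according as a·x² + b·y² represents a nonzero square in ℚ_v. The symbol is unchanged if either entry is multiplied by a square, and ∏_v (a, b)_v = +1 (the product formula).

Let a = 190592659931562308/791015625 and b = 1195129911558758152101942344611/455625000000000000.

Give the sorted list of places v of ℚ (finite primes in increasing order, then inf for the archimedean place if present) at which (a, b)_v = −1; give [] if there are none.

[7, 29]

Mod squares: a ≡ 17, b ≡ 3451. Check v ∈ {∞, 2, 3, 5, 7, 17, 23, 29, 31}.
v=29: a=29^4·(≡14), b=29^7·(≡19) mod 29; (14|29)=-1, (19|29)=-1; (−1)^{4·7·14}·(-1)^7·(-1)^4 = -1.
v=3: a=3^-4·(≡2), b=3^-6·(≡1) mod 3; (2|3)=-1, (1|3)=+1; (−1)^{-4·-6·1}·(-1)^-6·(+1)^-4 = +1.
v=2: v_2(a)=2, v_2(b)=-12; units ≡ 1, 3 (mod 8); ε·ε+αω+βω = 0·1+2·1+-12·0 ≡ 0  ⇒  (a,b)_2 = +1.
v=17: a=17^3·(≡4), b=17^5·(≡8) mod 17; (4|17)=+1, (8|17)=+1; (−1)^{3·5·8}·(+1)^5·(+1)^3 = +1.
v=23: a=23^4·(≡15), b=23^6·(≡8) mod 23; (15|23)=-1, (8|23)=+1; (−1)^{4·6·11}·(-1)^6·(+1)^4 = +1.
v=7: a=7^2·(≡6), b=7^3·(≡5) mod 7; (6|7)=-1, (5|7)=-1; (−1)^{2·3·3}·(-1)^3·(-1)^2 = -1.
v=31: a=31^0·(≡26), b=31^2·(≡1) mod 31; (26|31)=-1, (1|31)=+1; (−1)^{0·2·15}·(-1)^2·(+1)^0 = +1.
v=5: a=5^-10·(≡3), b=5^-16·(≡4) mod 5; (3|5)=-1, (4|5)=+1; (−1)^{-10·-16·2}·(-1)^-16·(+1)^-10 = +1.
v=∞: 17 > 0 and 3451 > 0  ⇒  (a,b)_∞ = +1.
(17, 3451 / ℚ) ramifies at {7, 29}: a division algebra.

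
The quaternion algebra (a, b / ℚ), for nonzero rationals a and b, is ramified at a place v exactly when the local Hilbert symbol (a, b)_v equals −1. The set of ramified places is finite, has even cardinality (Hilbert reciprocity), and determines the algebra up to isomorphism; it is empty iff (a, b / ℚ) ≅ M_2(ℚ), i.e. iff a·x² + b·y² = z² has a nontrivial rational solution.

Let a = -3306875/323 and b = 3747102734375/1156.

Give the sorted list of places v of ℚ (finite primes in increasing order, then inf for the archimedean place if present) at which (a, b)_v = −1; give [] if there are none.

[2, 17, 19, 37]

(a, b) ≡ (-1708993, 143) mod (ℚ^×)²; places V = {2, 5, 7, 11, 13, 17, 19, 37, ∞}.
(a,b)_5: α=4, u≡3; β=8, v≡3 (mod 5); (3|5)=-1, (3|5)=-1; sign (−1)^0·-1^8·-1^4 = +1.
(a,b)_13: α=1, u≡2; β=1, v≡2 (mod 13); (2|13)=-1, (2|13)=-1; sign (−1)^0·-1^1·-1^1 = +1.
(a,b)_∞: sgn(-1708993)=−, sgn(143)=+, so +1.
(a,b)_17: α=-1, u≡8; β=-2, v≡6 (mod 17); (8|17)=+1, (6|17)=-1; sign (−1)^0·+1^-2·-1^-1 = -1.
(a,b)_19: α=-1, u≡10; β=0, v≡18 (mod 19); (10|19)=-1, (18|19)=-1; sign (−1)^0·-1^0·-1^-1 = -1.
(a,b)_7: α=0, u≡2; β=2, v≡6 (mod 7); (2|7)=+1, (6|7)=-1; sign (−1)^0·+1^2·-1^0 = +1.
(a,b)_11: α=1, u≡4; β=1, v≡2 (mod 11); (4|11)=+1, (2|11)=-1; sign (−1)^1·+1^1·-1^1 = +1.
(a,b)_2: α=0, β=-2; u≡7, v≡7 (mod 8); ε(u)ε(v)=1·1, αω(v)=0·0, βω(u)=-2·0; sum ≡ 1  ⇒  -1.
(a,b)_37: α=1, u≡2; β=2, v≡29 (mod 37); (2|37)=-1, (29|37)=-1; sign (−1)^0·-1^2·-1^1 = -1.
Ram(-1708993, 143) = {2, 17, 19, 37}; no ℚ_2-point on the conic.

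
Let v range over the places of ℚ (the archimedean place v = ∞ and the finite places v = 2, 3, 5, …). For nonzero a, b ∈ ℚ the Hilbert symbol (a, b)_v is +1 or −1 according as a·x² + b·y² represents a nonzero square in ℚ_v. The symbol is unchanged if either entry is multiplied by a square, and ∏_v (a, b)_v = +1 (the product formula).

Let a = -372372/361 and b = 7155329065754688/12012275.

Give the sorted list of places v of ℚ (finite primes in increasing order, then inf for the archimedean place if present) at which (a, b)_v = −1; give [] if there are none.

Mod squares: a ≡ -93093, b ≡ 350427. Check v ∈ {∞, 2, 3, 5, 7, 11, 13, 19, 31, 37, 41}.
v=2: v_2(a)=2, v_2(b)=6; units ≡ 3, 3 (mod 8); ε·ε+αω+βω = 1·1+2·1+6·1 ≡ 1  ⇒  (a,b)_2 = -1.
v=11: a=11^1·(≡8), b=11^-3·(≡1) mod 11; (8|11)=-1, (1|11)=+1; (−1)^{1·-3·5}·(-1)^-3·(+1)^1 = +1.
v=7: a=7^1·(≡1), b=7^5·(≡2) mod 7; (1|7)=+1, (2|7)=+1; (−1)^{1·5·3}·(+1)^5·(+1)^1 = -1.
v=19: a=19^-2·(≡9), b=19^-2·(≡12) mod 19; (9|19)=+1, (12|19)=-1; (−1)^{-2·-2·9}·(+1)^-2·(-1)^-2 = +1.
v=13: a=13^1·(≡6), b=13^2·(≡4) mod 13; (6|13)=-1, (4|13)=+1; (−1)^{1·2·6}·(-1)^2·(+1)^1 = +1.
v=41: a=41^0·(≡32), b=41^1·(≡38) mod 41; (32|41)=+1, (38|41)=-1; (−1)^{0·1·20}·(+1)^1·(-1)^0 = +1.
v=37: a=37^0·(≡21), b=37^1·(≡34) mod 37; (21|37)=+1, (34|37)=+1; (−1)^{0·1·18}·(+1)^1·(+1)^0 = +1.
v=3: a=3^1·(≡1), b=3^3·(≡1) mod 3; (1|3)=+1, (1|3)=+1; (−1)^{1·3·1}·(+1)^3·(+1)^1 = -1.
v=∞: -93093 < 0 and 350427 > 0  ⇒  (a,b)_∞ = +1.
v=31: a=31^1·(≡7), b=31^2·(≡15) mod 31; (7|31)=+1, (15|31)=-1; (−1)^{1·2·15}·(+1)^2·(-1)^1 = -1.
v=5: a=5^0·(≡3), b=5^-2·(≡3) mod 5; (3|5)=-1, (3|5)=-1; (−1)^{0·-2·2}·(-1)^-2·(-1)^0 = +1.
|Ram(-93093, 350427)| = 4, even; anisotropic at {2, 3, 7, 31}.

[2, 3, 7, 31]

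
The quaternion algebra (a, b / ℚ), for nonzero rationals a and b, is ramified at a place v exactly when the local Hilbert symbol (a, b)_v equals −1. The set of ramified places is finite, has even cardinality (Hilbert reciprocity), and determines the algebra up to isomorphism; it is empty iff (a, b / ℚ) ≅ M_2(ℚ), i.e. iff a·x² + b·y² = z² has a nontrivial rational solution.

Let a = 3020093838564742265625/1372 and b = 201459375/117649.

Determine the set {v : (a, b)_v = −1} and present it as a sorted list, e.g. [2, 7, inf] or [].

Mod squares: a ≡ 20615, b ≡ 35815. Check v ∈ {∞, 2, 3, 5, 7, 13, 19, 29, 31}.
v=5: a=5^7·(≡3), b=5^5·(≡3) mod 5; (3|5)=-1, (3|5)=-1; (−1)^{7·5·2}·(-1)^5·(-1)^7 = +1.
v=7: a=7^-3·(≡3), b=7^-6·(≡5) mod 7; (3|7)=-1, (5|7)=-1; (−1)^{-3·-6·3}·(-1)^-6·(-1)^-3 = -1.
v=29: a=29^4·(≡4), b=29^1·(≡26) mod 29; (4|29)=+1, (26|29)=-1; (−1)^{4·1·14}·(+1)^1·(-1)^4 = +1.
v=19: a=19^3·(≡13), b=19^1·(≡4) mod 19; (13|19)=-1, (4|19)=+1; (−1)^{3·1·9}·(-1)^1·(+1)^3 = +1.
v=2: v_2(a)=-2, v_2(b)=0; units ≡ 7, 7 (mod 8); ε·ε+αω+βω = 1·1+-2·0+0·0 ≡ 1  ⇒  (a,b)_2 = -1.
v=3: a=3^2·(≡2), b=3^2·(≡1) mod 3; (2|3)=-1, (1|3)=+1; (−1)^{2·2·1}·(-1)^2·(+1)^2 = +1.
v=13: a=13^4·(≡3), b=13^1·(≡9) mod 13; (3|13)=+1, (9|13)=+1; (−1)^{4·1·6}·(+1)^1·(+1)^4 = +1.
v=31: a=31^1·(≡8), b=31^0·(≡4) mod 31; (8|31)=+1, (4|31)=+1; (−1)^{1·0·15}·(+1)^0·(+1)^1 = +1.
v=∞: 20615 > 0 and 35815 > 0  ⇒  (a,b)_∞ = +1.
Ram(20615, 35815) = {2, 7}; no ℚ_2-point on the conic.

[2, 7]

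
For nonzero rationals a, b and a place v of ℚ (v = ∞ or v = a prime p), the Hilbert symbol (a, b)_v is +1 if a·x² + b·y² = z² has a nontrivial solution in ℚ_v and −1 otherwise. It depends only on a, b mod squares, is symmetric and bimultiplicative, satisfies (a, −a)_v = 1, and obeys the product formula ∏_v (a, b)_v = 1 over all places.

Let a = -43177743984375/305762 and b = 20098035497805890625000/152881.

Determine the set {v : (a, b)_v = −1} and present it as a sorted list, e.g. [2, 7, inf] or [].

(a, b) ≡ (-30030, 330) mod (ℚ^×)²; places V = {2, 3, 5, 7, 11, 13, 17, 23, ∞}.
(a,b)_7: α=1, u≡1; β=4, v≡2 (mod 7); (1|7)=+1, (2|7)=+1; sign (−1)^0·+1^4·+1^1 = +1.
(a,b)_23: α=-2, u≡8; β=-2, v≡16 (mod 23); (8|23)=+1, (16|23)=+1; sign (−1)^0·+1^-2·+1^-2 = +1.
(a,b)_∞: sgn(-30030)=−, sgn(330)=+, so +1.
(a,b)_11: α=3, u≡3; β=5, v≡8 (mod 11); (3|11)=+1, (8|11)=-1; sign (−1)^1·+1^5·-1^3 = +1.
(a,b)_5: α=7, u≡1; β=9, v≡1 (mod 5); (1|5)=+1, (1|5)=+1; sign (−1)^0·+1^9·+1^7 = +1.
(a,b)_17: α=-2, u≡2; β=-2, v≡14 (mod 17); (2|17)=+1, (14|17)=-1; sign (−1)^0·+1^-2·-1^-2 = +1.
(a,b)_2: α=-1, β=3; u≡1, v≡5 (mod 8); ε(u)ε(v)=0·0, αω(v)=-1·1, βω(u)=3·0; sum ≡ 1  ⇒  -1.
(a,b)_3: α=3, u≡1; β=9, v≡2 (mod 3); (1|3)=+1, (2|3)=-1; sign (−1)^1·+1^9·-1^3 = +1.
(a,b)_13: α=3, u≡3; β=2, v≡11 (mod 13); (3|13)=+1, (11|13)=-1; sign (−1)^0·+1^2·-1^3 = -1.
(-30030, 330 / ℚ) ramifies at {2, 13}: a division algebra.

[2, 13]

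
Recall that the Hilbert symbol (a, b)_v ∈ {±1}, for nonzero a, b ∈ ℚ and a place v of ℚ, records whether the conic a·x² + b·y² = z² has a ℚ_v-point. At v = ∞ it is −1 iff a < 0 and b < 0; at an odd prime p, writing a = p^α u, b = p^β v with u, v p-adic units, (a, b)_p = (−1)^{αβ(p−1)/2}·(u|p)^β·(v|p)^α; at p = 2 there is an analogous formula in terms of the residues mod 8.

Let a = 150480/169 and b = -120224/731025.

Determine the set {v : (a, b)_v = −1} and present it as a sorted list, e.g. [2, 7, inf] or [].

Mod squares: a ≡ 1045, b ≡ -26. Check v ∈ {∞, 2, 3, 5, 11, 13, 17, 19}.
v=11: a=11^1·(≡10), b=11^0·(≡8) mod 11; (10|11)=-1, (8|11)=-1; (−1)^{1·0·5}·(-1)^0·(-1)^1 = -1.
v=17: a=17^0·(≡4), b=17^2·(≡16) mod 17; (4|17)=+1, (16|17)=+1; (−1)^{0·2·8}·(+1)^2·(+1)^0 = +1.
v=∞: 1045 > 0 and -26 < 0  ⇒  (a,b)_∞ = +1.
v=5: a=5^1·(≡4), b=5^-2·(≡1) mod 5; (4|5)=+1, (1|5)=+1; (−1)^{1·-2·2}·(+1)^-2·(+1)^1 = +1.
v=2: v_2(a)=4, v_2(b)=5; units ≡ 5, 3 (mod 8); ε·ε+αω+βω = 0·1+4·1+5·1 ≡ 1  ⇒  (a,b)_2 = -1.
v=19: a=19^1·(≡11), b=19^-2·(≡18) mod 19; (11|19)=+1, (18|19)=-1; (−1)^{1·-2·9}·(+1)^-2·(-1)^1 = -1.
v=3: a=3^2·(≡1), b=3^-4·(≡1) mod 3; (1|3)=+1, (1|3)=+1; (−1)^{2·-4·1}·(+1)^-4·(+1)^2 = +1.
v=13: a=13^-2·(≡5), b=13^1·(≡11) mod 13; (5|13)=-1, (11|13)=-1; (−1)^{-2·1·6}·(-1)^1·(-1)^-2 = -1.
|Ram(1045, -26)| = 4, even; anisotropic at {2, 11, 13, 19}.

[2, 11, 13, 19]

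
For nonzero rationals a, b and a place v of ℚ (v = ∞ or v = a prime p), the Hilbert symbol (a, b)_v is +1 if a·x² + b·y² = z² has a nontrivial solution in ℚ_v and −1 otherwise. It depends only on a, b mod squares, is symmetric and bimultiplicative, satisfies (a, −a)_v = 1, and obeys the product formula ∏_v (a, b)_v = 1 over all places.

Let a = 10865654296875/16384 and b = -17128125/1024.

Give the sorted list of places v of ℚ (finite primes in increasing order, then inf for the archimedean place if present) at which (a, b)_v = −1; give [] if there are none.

[2, 5, 7, 29]

Mod squares: a ≡ 3, b ≡ -3045. Check v ∈ {∞, 2, 3, 5, 7, 29}.
v=3: a=3^3·(≡1), b=3^3·(≡2) mod 3; (1|3)=+1, (2|3)=-1; (−1)^{3·3·1}·(+1)^3·(-1)^3 = +1.
v=2: v_2(a)=-14, v_2(b)=-10; units ≡ 3, 3 (mod 8); ε·ε+αω+βω = 1·1+-14·1+-10·1 ≡ 1  ⇒  (a,b)_2 = -1.
v=7: a=7^2·(≡3), b=7^1·(≡5) mod 7; (3|7)=-1, (5|7)=-1; (−1)^{2·1·3}·(-1)^1·(-1)^2 = -1.
v=29: a=29^2·(≡17), b=29^1·(≡2) mod 29; (17|29)=-1, (2|29)=-1; (−1)^{2·1·14}·(-1)^1·(-1)^2 = -1.
v=5: a=5^10·(≡2), b=5^5·(≡1) mod 5; (2|5)=-1, (1|5)=+1; (−1)^{10·5·2}·(-1)^5·(+1)^10 = -1.
v=∞: 3 > 0 and -3045 < 0  ⇒  (a,b)_∞ = +1.
|Ram(3, -3045)| = 4, even; anisotropic at {2, 5, 7, 29}.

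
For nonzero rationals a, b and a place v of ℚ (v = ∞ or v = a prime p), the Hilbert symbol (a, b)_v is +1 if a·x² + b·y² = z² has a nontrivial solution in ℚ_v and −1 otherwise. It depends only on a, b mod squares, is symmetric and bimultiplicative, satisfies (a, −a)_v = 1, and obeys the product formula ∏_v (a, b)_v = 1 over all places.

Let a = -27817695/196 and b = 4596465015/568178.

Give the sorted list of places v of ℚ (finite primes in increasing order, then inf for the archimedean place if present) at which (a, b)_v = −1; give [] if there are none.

(a, b) ≡ (-10695, 363630) mod (ℚ^×)²; places V = {2, 3, 5, 7, 13, 17, 23, 31, 41, 53, ∞}.
(a,b)_5: α=1, u≡1; β=1, v≡1 (mod 5); (1|5)=+1, (1|5)=+1; sign (−1)^0·+1^1·+1^1 = +1.
(a,b)_2: α=-2, β=-1; u≡1, v≡7 (mod 8); ε(u)ε(v)=0·1, αω(v)=-2·0, βω(u)=-1·0; sum ≡ 0  ⇒  +1.
(a,b)_13: α=0, u≡4; β=-2, v≡8 (mod 13); (4|13)=+1, (8|13)=-1; sign (−1)^0·+1^-2·-1^0 = +1.
(a,b)_7: α=-2, u≡1; β=0, v≡1 (mod 7); (1|7)=+1, (1|7)=+1; sign (−1)^0·+1^0·+1^-2 = +1.
(a,b)_31: α=1, u≡26; β=1, v≡22 (mod 31); (26|31)=-1, (22|31)=-1; sign (−1)^1·-1^1·-1^1 = -1.
(a,b)_53: α=0, u≡37; β=2, v≡39 (mod 53); (37|53)=+1, (39|53)=-1; sign (−1)^0·+1^2·-1^0 = +1.
(a,b)_41: α=0, u≡29; β=-2, v≡32 (mod 41); (29|41)=-1, (32|41)=+1; sign (−1)^0·-1^-2·+1^0 = +1.
(a,b)_3: α=3, u≡2; β=3, v≡1 (mod 3); (2|3)=-1, (1|3)=+1; sign (−1)^1·-1^3·+1^3 = +1.
(a,b)_23: α=1, u≡3; β=1, v≡2 (mod 23); (3|23)=+1, (2|23)=+1; sign (−1)^1·+1^1·+1^1 = -1.
(a,b)_17: α=2, u≡15; β=1, v≡1 (mod 17); (15|17)=+1, (1|17)=+1; sign (−1)^0·+1^1·+1^2 = +1.
(a,b)_∞: sgn(-10695)=−, sgn(363630)=+, so +1.
(-10695, 363630 / ℚ) ramifies at {23, 31}: a division algebra.

[23, 31]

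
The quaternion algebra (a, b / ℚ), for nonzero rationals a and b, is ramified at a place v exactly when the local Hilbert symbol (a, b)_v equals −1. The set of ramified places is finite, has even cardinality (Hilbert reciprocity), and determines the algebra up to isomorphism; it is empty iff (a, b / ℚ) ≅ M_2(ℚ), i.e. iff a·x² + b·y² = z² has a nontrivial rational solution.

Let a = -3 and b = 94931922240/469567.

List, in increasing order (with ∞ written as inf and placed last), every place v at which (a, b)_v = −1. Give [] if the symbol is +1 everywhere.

Mod squares: a ≡ -3, b ≡ 443555. Check v ∈ {∞, 2, 3, 5, 7, 17, 19, 23, 29, 37}.
v=37: a=37^0·(≡34), b=37^-2·(≡30) mod 37; (34|37)=+1, (30|37)=+1; (−1)^{0·-2·18}·(+1)^-2·(+1)^0 = +1.
v=3: a=3^1·(≡2), b=3^4·(≡2) mod 3; (2|3)=-1, (2|3)=-1; (−1)^{1·4·1}·(-1)^4·(-1)^1 = -1.
v=∞: -3 < 0 and 443555 > 0  ⇒  (a,b)_∞ = +1.
v=2: v_2(a)=0, v_2(b)=6; units ≡ 5, 3 (mod 8); ε·ε+αω+βω = 0·1+0·1+6·1 ≡ 0  ⇒  (a,b)_2 = +1.
v=17: a=17^0·(≡14), b=17^2·(≡13) mod 17; (14|17)=-1, (13|17)=+1; (−1)^{0·2·8}·(-1)^2·(+1)^0 = +1.
v=5: a=5^0·(≡2), b=5^1·(≡4) mod 5; (2|5)=-1, (4|5)=+1; (−1)^{0·1·2}·(-1)^1·(+1)^0 = -1.
v=7: a=7^0·(≡4), b=7^-3·(≡2) mod 7; (4|7)=+1, (2|7)=+1; (−1)^{0·-3·3}·(+1)^-3·(+1)^0 = +1.
v=23: a=23^0·(≡20), b=23^1·(≡10) mod 23; (20|23)=-1, (10|23)=-1; (−1)^{0·1·11}·(-1)^1·(-1)^0 = -1.
v=29: a=29^0·(≡26), b=29^1·(≡17) mod 29; (26|29)=-1, (17|29)=-1; (−1)^{0·1·14}·(-1)^1·(-1)^0 = -1.
v=19: a=19^0·(≡16), b=19^1·(≡13) mod 19; (16|19)=+1, (13|19)=-1; (−1)^{0·1·9}·(+1)^1·(-1)^0 = +1.
|Ram(-3, 443555)| = 4, even; anisotropic at {3, 5, 23, 29}.

[3, 5, 23, 29]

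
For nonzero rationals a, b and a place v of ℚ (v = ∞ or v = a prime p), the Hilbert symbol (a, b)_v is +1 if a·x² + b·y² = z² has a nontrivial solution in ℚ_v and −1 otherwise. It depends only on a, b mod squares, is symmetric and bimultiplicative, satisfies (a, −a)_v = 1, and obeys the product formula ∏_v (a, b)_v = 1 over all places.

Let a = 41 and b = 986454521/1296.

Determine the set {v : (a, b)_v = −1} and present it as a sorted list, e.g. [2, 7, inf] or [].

(a, b) ≡ (41, 16169) mod (ℚ^×)²; places V = {2, 3, 13, 19, 23, 37, 41, ∞}.
(a,b)_37: α=0, u≡4; β=1, v≡28 (mod 37); (4|37)=+1, (28|37)=+1; sign (−1)^0·+1^1·+1^0 = +1.
(a,b)_41: α=1, u≡1; β=0, v≡17 (mod 41); (1|41)=+1, (17|41)=-1; sign (−1)^0·+1^0·-1^1 = -1.
(a,b)_3: α=0, u≡2; β=-4, v≡2 (mod 3); (2|3)=-1, (2|3)=-1; sign (−1)^0·-1^-4·-1^0 = +1.
(a,b)_2: α=0, β=-4; u≡1, v≡1 (mod 8); ε(u)ε(v)=0·0, αω(v)=0·0, βω(u)=-4·0; sum ≡ 0  ⇒  +1.
(a,b)_23: α=0, u≡18; β=1, v≡1 (mod 23); (18|23)=+1, (1|23)=+1; sign (−1)^0·+1^1·+1^0 = +1.
(a,b)_13: α=0, u≡2; β=2, v≡1 (mod 13); (2|13)=-1, (1|13)=+1; sign (−1)^0·-1^2·+1^0 = +1.
(a,b)_19: α=0, u≡3; β=3, v≡2 (mod 19); (3|19)=-1, (2|19)=-1; sign (−1)^0·-1^3·-1^0 = -1.
(a,b)_∞: sgn(41)=+, sgn(16169)=+, so +1.
|Ram(41, 16169)| = 2, even; anisotropic at {19, 41}.

[19, 41]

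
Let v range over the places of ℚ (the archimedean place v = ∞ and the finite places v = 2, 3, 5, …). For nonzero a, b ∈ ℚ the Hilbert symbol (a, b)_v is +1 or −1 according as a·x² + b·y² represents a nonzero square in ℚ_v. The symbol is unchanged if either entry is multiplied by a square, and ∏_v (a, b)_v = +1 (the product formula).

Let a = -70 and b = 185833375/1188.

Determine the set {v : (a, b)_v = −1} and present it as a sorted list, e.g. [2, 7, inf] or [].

Mod squares: a ≡ -70, b ≡ 255255. Check v ∈ {∞, 2, 3, 5, 7, 11, 13, 17, 31}.
v=3: a=3^0·(≡2), b=3^-3·(≡2) mod 3; (2|3)=-1, (2|3)=-1; (−1)^{0·-3·1}·(-1)^-3·(-1)^0 = -1.
v=11: a=11^0·(≡7), b=11^-1·(≡10) mod 11; (7|11)=-1, (10|11)=-1; (−1)^{0·-1·5}·(-1)^-1·(-1)^0 = -1.
v=7: a=7^1·(≡4), b=7^1·(≡4) mod 7; (4|7)=+1, (4|7)=+1; (−1)^{1·1·3}·(+1)^1·(+1)^1 = -1.
v=13: a=13^0·(≡8), b=13^1·(≡2) mod 13; (8|13)=-1, (2|13)=-1; (−1)^{0·1·6}·(-1)^1·(-1)^0 = -1.
v=∞: -70 < 0 and 255255 > 0  ⇒  (a,b)_∞ = +1.
v=2: v_2(a)=1, v_2(b)=-2; units ≡ 5, 7 (mod 8); ε·ε+αω+βω = 0·1+1·0+-2·1 ≡ 0  ⇒  (a,b)_2 = +1.
v=17: a=17^0·(≡15), b=17^1·(≡8) mod 17; (15|17)=+1, (8|17)=+1; (−1)^{0·1·8}·(+1)^1·(+1)^0 = +1.
v=5: a=5^1·(≡1), b=5^3·(≡4) mod 5; (1|5)=+1, (4|5)=+1; (−1)^{1·3·2}·(+1)^3·(+1)^1 = +1.
v=31: a=31^0·(≡23), b=31^2·(≡9) mod 31; (23|31)=-1, (9|31)=+1; (−1)^{0·2·15}·(-1)^2·(+1)^0 = +1.
|Ram(-70, 255255)| = 4, even; anisotropic at {3, 7, 11, 13}.

[3, 7, 11, 13]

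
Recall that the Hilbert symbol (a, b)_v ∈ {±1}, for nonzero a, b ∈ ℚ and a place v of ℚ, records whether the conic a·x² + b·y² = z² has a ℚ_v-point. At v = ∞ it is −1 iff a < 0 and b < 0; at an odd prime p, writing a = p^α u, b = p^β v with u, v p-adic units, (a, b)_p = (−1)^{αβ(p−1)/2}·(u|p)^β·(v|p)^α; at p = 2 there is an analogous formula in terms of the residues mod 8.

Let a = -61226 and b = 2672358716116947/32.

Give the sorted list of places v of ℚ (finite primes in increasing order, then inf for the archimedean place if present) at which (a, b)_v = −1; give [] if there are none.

[2, 11]

Mod squares: a ≡ -506, b ≡ 19734. Check v ∈ {∞, 2, 3, 11, 13, 17, 23}.
v=2: v_2(a)=1, v_2(b)=-5; units ≡ 3, 3 (mod 8); ε·ε+αω+βω = 1·1+1·1+-5·1 ≡ 1  ⇒  (a,b)_2 = -1.
v=13: a=13^0·(≡4), b=13^1·(≡10) mod 13; (4|13)=+1, (10|13)=+1; (−1)^{0·1·6}·(+1)^1·(+1)^0 = +1.
v=11: a=11^3·(≡9), b=11^7·(≡4) mod 11; (9|11)=+1, (4|11)=+1; (−1)^{3·7·5}·(+1)^7·(+1)^3 = -1.
v=17: a=17^0·(≡8), b=17^2·(≡12) mod 17; (8|17)=+1, (12|17)=-1; (−1)^{0·2·8}·(+1)^2·(-1)^0 = +1.
v=23: a=23^1·(≡6), b=23^3·(≡11) mod 23; (6|23)=+1, (11|23)=-1; (−1)^{1·3·11}·(+1)^3·(-1)^1 = +1.
v=3: a=3^0·(≡1), b=3^1·(≡2) mod 3; (1|3)=+1, (2|3)=-1; (−1)^{0·1·1}·(+1)^1·(-1)^0 = +1.
v=∞: -506 < 0 and 19734 > 0  ⇒  (a,b)_∞ = +1.
Ram(-506, 19734) = {2, 11}; no ℚ_2-point on the conic.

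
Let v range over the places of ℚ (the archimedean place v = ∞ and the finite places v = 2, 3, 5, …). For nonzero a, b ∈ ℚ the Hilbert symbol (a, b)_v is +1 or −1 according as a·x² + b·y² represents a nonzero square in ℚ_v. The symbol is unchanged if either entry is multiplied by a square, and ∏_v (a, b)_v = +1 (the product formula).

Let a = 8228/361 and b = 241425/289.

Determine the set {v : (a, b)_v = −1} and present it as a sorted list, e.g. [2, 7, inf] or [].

Mod squares: a ≡ 17, b ≡ 1073. Check v ∈ {∞, 2, 3, 5, 11, 17, 19, 29, 37}.
v=2: v_2(a)=2, v_2(b)=0; units ≡ 1, 1 (mod 8); ε·ε+αω+βω = 0·0+2·0+0·0 ≡ 0  ⇒  (a,b)_2 = +1.
v=17: a=17^1·(≡2), b=17^-2·(≡8) mod 17; (2|17)=+1, (8|17)=+1; (−1)^{1·-2·8}·(+1)^-2·(+1)^1 = +1.
v=37: a=37^0·(≡19), b=37^1·(≡14) mod 37; (19|37)=-1, (14|37)=-1; (−1)^{0·1·18}·(-1)^1·(-1)^0 = -1.
v=3: a=3^0·(≡2), b=3^2·(≡2) mod 3; (2|3)=-1, (2|3)=-1; (−1)^{0·2·1}·(-1)^2·(-1)^0 = +1.
v=∞: 17 > 0 and 1073 > 0  ⇒  (a,b)_∞ = +1.
v=11: a=11^2·(≡10), b=11^0·(≡10) mod 11; (10|11)=-1, (10|11)=-1; (−1)^{2·0·5}·(-1)^0·(-1)^2 = +1.
v=19: a=19^-2·(≡1), b=19^0·(≡17) mod 19; (1|19)=+1, (17|19)=+1; (−1)^{-2·0·9}·(+1)^0·(+1)^-2 = +1.
v=29: a=29^0·(≡15), b=29^1·(≡27) mod 29; (15|29)=-1, (27|29)=-1; (−1)^{0·1·14}·(-1)^1·(-1)^0 = -1.
v=5: a=5^0·(≡3), b=5^2·(≡3) mod 5; (3|5)=-1, (3|5)=-1; (−1)^{0·2·2}·(-1)^2·(-1)^0 = +1.
|Ram(17, 1073)| = 2, even; anisotropic at {29, 37}.

[29, 37]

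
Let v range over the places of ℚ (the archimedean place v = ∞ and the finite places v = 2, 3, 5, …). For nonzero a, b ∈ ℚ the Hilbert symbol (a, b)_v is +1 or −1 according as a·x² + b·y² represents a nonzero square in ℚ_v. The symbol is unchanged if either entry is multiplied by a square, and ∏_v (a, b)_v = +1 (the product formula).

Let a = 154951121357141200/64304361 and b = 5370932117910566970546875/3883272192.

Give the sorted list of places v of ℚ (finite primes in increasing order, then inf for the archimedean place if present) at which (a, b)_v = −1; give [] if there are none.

[2, 5, 13, 37]

Mod squares: a ≡ 37, b ≡ 33670. Check v ∈ {∞, 2, 3, 5, 7, 11, 13, 17, 31, 37}.
v=5: a=5^2·(≡3), b=5^7·(≡4) mod 5; (3|5)=-1, (4|5)=+1; (−1)^{2·7·2}·(-1)^7·(+1)^2 = -1.
v=11: a=11^-2·(≡4), b=11^0·(≡10) mod 11; (4|11)=+1, (10|11)=-1; (−1)^{-2·0·5}·(+1)^0·(-1)^-2 = +1.
v=37: a=37^3·(≡9), b=37^7·(≡8) mod 37; (9|37)=+1, (8|37)=-1; (−1)^{3·7·18}·(+1)^7·(-1)^3 = -1.
v=31: a=31^4·(≡15), b=31^2·(≡18) mod 31; (15|31)=-1, (18|31)=+1; (−1)^{4·2·15}·(-1)^2·(+1)^4 = +1.
v=3: a=3^-12·(≡1), b=3^-8·(≡1) mod 3; (1|3)=+1, (1|3)=+1; (−1)^{-12·-8·1}·(+1)^-8·(+1)^-12 = +1.
v=7: a=7^2·(≡2), b=7^3·(≡4) mod 7; (2|7)=+1, (4|7)=+1; (−1)^{2·3·3}·(+1)^3·(+1)^2 = +1.
v=17: a=17^0·(≡12), b=17^-2·(≡11) mod 17; (12|17)=-1, (11|17)=-1; (−1)^{0·-2·8}·(-1)^-2·(-1)^0 = +1.
v=2: v_2(a)=4, v_2(b)=-11; units ≡ 5, 3 (mod 8); ε·ε+αω+βω = 0·1+4·1+-11·1 ≡ 1  ⇒  (a,b)_2 = -1.
v=∞: 37 > 0 and 33670 > 0  ⇒  (a,b)_∞ = +1.
v=13: a=13^2·(≡8), b=13^3·(≡9) mod 13; (8|13)=-1, (9|13)=+1; (−1)^{2·3·6}·(-1)^3·(+1)^2 = -1.
(37, 33670 / ℚ) ramifies at {2, 5, 13, 37}: a division algebra.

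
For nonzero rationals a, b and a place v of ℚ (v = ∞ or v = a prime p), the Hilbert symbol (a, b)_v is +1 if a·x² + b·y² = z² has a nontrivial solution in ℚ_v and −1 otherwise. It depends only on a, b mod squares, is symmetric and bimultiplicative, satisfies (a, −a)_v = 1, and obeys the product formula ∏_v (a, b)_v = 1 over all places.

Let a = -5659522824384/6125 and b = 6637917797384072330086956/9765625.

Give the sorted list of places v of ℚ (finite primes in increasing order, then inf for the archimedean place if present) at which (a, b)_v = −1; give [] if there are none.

Mod squares: a ≡ -55, b ≡ 19019. Check v ∈ {∞, 2, 3, 5, 7, 11, 13, 19, 41}.
v=13: a=13^2·(≡3), b=13^3·(≡6) mod 13; (3|13)=+1, (6|13)=-1; (−1)^{2·3·6}·(+1)^3·(-1)^2 = +1.
v=3: a=3^2·(≡2), b=3^4·(≡2) mod 3; (2|3)=-1, (2|3)=-1; (−1)^{2·4·1}·(-1)^4·(-1)^2 = +1.
v=∞: -55 < 0 and 19019 > 0  ⇒  (a,b)_∞ = +1.
v=41: a=41^0·(≡15), b=41^2·(≡23) mod 41; (15|41)=-1, (23|41)=+1; (−1)^{0·2·20}·(-1)^2·(+1)^0 = +1.
v=5: a=5^-3·(≡4), b=5^-10·(≡1) mod 5; (4|5)=+1, (1|5)=+1; (−1)^{-3·-10·2}·(+1)^-10·(+1)^-3 = +1.
v=2: v_2(a)=6, v_2(b)=2; units ≡ 1, 3 (mod 8); ε·ε+αω+βω = 0·1+6·1+2·0 ≡ 0  ⇒  (a,b)_2 = +1.
v=11: a=11^5·(≡6), b=11^9·(≡8) mod 11; (6|11)=-1, (8|11)=-1; (−1)^{5·9·5}·(-1)^9·(-1)^5 = -1.
v=19: a=19^2·(≡12), b=19^3·(≡14) mod 19; (12|19)=-1, (14|19)=-1; (−1)^{2·3·9}·(-1)^3·(-1)^2 = -1.
v=7: a=7^-2·(≡2), b=7^3·(≡1) mod 7; (2|7)=+1, (1|7)=+1; (−1)^{-2·3·3}·(+1)^3·(+1)^-2 = +1.
|Ram(-55, 19019)| = 2, even; anisotropic at {11, 19}.

[11, 19]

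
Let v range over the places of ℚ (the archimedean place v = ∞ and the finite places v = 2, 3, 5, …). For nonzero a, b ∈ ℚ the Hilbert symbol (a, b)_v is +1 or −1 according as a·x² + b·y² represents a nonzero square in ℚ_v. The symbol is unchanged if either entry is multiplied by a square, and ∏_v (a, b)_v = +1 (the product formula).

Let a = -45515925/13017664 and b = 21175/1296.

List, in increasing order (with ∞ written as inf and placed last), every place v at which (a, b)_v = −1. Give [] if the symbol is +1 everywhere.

[2, 7]

(a, b) ≡ (-133, 7) mod (ℚ^×)²; places V = {2, 3, 5, 7, 11, 13, 19, 41, ∞}.
(a,b)_13: α=2, u≡10; β=0, v≡7 (mod 13); (10|13)=+1, (7|13)=-1; sign (−1)^0·+1^0·-1^2 = +1.
(a,b)_2: α=-6, β=-4; u≡3, v≡7 (mod 8); ε(u)ε(v)=1·1, αω(v)=-6·0, βω(u)=-4·1; sum ≡ 1  ⇒  -1.
(a,b)_3: α=4, u≡2; β=-4, v≡1 (mod 3); (2|3)=-1, (1|3)=+1; sign (−1)^0·-1^-4·+1^4 = +1.
(a,b)_19: α=1, u≡10; β=0, v≡7 (mod 19); (10|19)=-1, (7|19)=+1; sign (−1)^0·-1^0·+1^1 = +1.
(a,b)_7: α=1, u≡2; β=1, v≡1 (mod 7); (2|7)=+1, (1|7)=+1; sign (−1)^1·+1^1·+1^1 = -1.
(a,b)_∞: sgn(-133)=−, sgn(7)=+, so +1.
(a,b)_11: α=-2, u≡10; β=2, v≡6 (mod 11); (10|11)=-1, (6|11)=-1; sign (−1)^0·-1^2·-1^-2 = +1.
(a,b)_5: α=2, u≡2; β=2, v≡2 (mod 5); (2|5)=-1, (2|5)=-1; sign (−1)^0·-1^2·-1^2 = +1.
(a,b)_41: α=-2, u≡37; β=0, v≡27 (mod 41); (37|41)=+1, (27|41)=-1; sign (−1)^0·+1^0·-1^-2 = +1.
(-133, 7 / ℚ) ramifies at {2, 7}: a division algebra.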